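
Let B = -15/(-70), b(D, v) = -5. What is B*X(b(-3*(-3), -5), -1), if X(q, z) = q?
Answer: -15/14 ≈ -1.0714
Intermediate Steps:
B = 3/14 (B = -15*(-1/70) = 3/14 ≈ 0.21429)
B*X(b(-3*(-3), -5), -1) = (3/14)*(-5) = -15/14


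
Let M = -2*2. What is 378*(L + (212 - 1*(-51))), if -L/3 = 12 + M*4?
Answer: 103950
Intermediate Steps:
M = -4
L = 12 (L = -3*(12 - 4*4) = -3*(12 - 16) = -3*(-4) = 12)
378*(L + (212 - 1*(-51))) = 378*(12 + (212 - 1*(-51))) = 378*(12 + (212 + 51)) = 378*(12 + 263) = 378*275 = 103950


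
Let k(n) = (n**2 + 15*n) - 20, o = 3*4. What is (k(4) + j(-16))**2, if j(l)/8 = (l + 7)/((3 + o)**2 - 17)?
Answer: 2093809/676 ≈ 3097.4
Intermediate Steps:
o = 12
k(n) = -20 + n**2 + 15*n
j(l) = 7/26 + l/26 (j(l) = 8*((l + 7)/((3 + 12)**2 - 17)) = 8*((7 + l)/(15**2 - 17)) = 8*((7 + l)/(225 - 17)) = 8*((7 + l)/208) = 8*((7 + l)*(1/208)) = 8*(7/208 + l/208) = 7/26 + l/26)
(k(4) + j(-16))**2 = ((-20 + 4**2 + 15*4) + (7/26 + (1/26)*(-16)))**2 = ((-20 + 16 + 60) + (7/26 - 8/13))**2 = (56 - 9/26)**2 = (1447/26)**2 = 2093809/676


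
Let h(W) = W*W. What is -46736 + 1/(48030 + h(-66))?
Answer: -2448312095/52386 ≈ -46736.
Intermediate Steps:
h(W) = W²
-46736 + 1/(48030 + h(-66)) = -46736 + 1/(48030 + (-66)²) = -46736 + 1/(48030 + 4356) = -46736 + 1/52386 = -2448312095/52386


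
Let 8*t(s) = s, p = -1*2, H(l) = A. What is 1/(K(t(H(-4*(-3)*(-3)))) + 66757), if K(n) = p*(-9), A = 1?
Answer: 1/66775 ≈ 1.4976e-5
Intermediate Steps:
H(l) = 1
p = -2
t(s) = s/8
K(n) = 18 (K(n) = -2*(-9) = 18)
1/(K(t(H(-4*(-3)*(-3)))) + 66757) = 1/(18 + 66757) = 1/66775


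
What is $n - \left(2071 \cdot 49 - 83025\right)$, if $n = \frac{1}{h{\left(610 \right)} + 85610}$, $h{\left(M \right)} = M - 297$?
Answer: $- \frac{1585623041}{85923} \approx -18454.0$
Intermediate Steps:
$h{\left(M \right)} = -297 + M$ ($h{\left(M \right)} = M - 297 = -297 + M$)
$n = \frac{1}{85923}$ ($n = \frac{1}{\left(-297 + 610\right) + 85610} = \frac{1}{313 + 85610} = \frac{1}{85923} \approx 1.1638 \cdot 10^{-5}$)
$n - \left(2071 \cdot 49 - 83025\right) = \frac{1}{85923} - \left(2071 \cdot 49 - 83025\right) = \frac{1}{85923} - \left(101479 - 83025\right) = \frac{1}{85923} - 18454 = - \frac{1585623041}{85923}$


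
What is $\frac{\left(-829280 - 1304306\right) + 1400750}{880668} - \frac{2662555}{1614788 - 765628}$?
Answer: $- \frac{8726829425}{2199494232} \approx -3.9677$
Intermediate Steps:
$\frac{\left(-829280 - 1304306\right) + 1400750}{880668} - \frac{2662555}{1614788 - 765628} = \left(-2133586 + 1400750\right) \frac{1}{880668} - \frac{2662555}{1614788 - 765628} = \left(-732836\right) \frac{1}{880668} - \frac{2662555}{849160} = - \frac{10777}{12951} - \frac{532511}{169832} = - \frac{8726829425}{2199494232}$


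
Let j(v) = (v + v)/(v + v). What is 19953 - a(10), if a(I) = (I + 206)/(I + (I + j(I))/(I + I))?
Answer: 4205763/211 ≈ 19933.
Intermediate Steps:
j(v) = 1 (j(v) = (2*v)/((2*v)) = (2*v)*(1/(2*v)) = 1)
a(I) = (206 + I)/(I + (1 + I)/(2*I)) (a(I) = (I + 206)/(I + (I + 1)/(I + I)) = (206 + I)/(I + (1 + I)/((2*I))) = (206 + I)/(I + (1 + I)*(1/(2*I))) = (206 + I)/(I + (1 + I)/(2*I)))
19953 - a(10) = 19953 - 2*10*(206 + 10)/(1 + 10 + 2*10²) = 19953 - 2*10*216/(1 + 10 + 2*100) = 19953 - 2*10*216/(1 + 10 + 200) = 19953 - 2*10*216/211 = 19953 - 1*4320/211 = 19953 - 4320/211 = 4205763/211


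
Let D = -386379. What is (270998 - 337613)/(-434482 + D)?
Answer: 66615/820861 ≈ 0.081153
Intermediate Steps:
(270998 - 337613)/(-434482 + D) = (270998 - 337613)/(-434482 - 386379) = -66615/(-820861) = -66615*(-1/820861) = 66615/820861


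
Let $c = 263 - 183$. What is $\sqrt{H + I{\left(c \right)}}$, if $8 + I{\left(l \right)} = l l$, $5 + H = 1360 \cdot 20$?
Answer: $\sqrt{33587} \approx 183.27$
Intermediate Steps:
$H = 27195$ ($H = -5 + 1360 \cdot 20 = -5 + 27200 = 27195$)
$c = 80$ ($c = 263 - 183 = 80$)
$I{\left(l \right)} = -8 + l^{2}$ ($I{\left(l \right)} = -8 + l l = -8 + l^{2}$)
$\sqrt{H + I{\left(c \right)}} = \sqrt{27195 - \left(8 - 80^{2}\right)} = \sqrt{27195 + \left(-8 + 6400\right)} = \sqrt{27195 + 6392} = \sqrt{33587}$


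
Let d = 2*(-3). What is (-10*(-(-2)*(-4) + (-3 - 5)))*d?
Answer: -960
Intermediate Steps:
d = -6
(-10*(-(-2)*(-4) + (-3 - 5)))*d = -10*(-(-2)*(-4) + (-3 - 5))*(-6) = -10*(-2*4 - 8)*(-6) = -10*(-8 - 8)*(-6) = -10*(-16)*(-6) = 160*(-6) = -960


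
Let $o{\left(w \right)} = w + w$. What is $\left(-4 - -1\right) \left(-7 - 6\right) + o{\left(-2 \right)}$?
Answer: $35$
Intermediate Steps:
$o{\left(w \right)} = 2 w$
$\left(-4 - -1\right) \left(-7 - 6\right) + o{\left(-2 \right)} = \left(-4 - -1\right) \left(-7 - 6\right) + 2 \left(-2\right) = \left(-4 + 1\right) \left(-13\right) - 4 = \left(-3\right) \left(-13\right) - 4 = 39 - 4 = 35$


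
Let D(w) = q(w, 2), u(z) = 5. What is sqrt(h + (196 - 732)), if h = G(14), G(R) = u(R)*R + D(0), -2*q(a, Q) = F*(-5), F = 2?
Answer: I*sqrt(461) ≈ 21.471*I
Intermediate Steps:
q(a, Q) = 5 (q(a, Q) = -(-5) = -1/2*(-10) = 5)
D(w) = 5
G(R) = 5 + 5*R (G(R) = 5*R + 5 = 5 + 5*R)
h = 75 (h = 5 + 5*14 = 5 + 70 = 75)
sqrt(h + (196 - 732)) = sqrt(75 + (196 - 732)) = sqrt(75 - 536) = sqrt(-461) = I*sqrt(461)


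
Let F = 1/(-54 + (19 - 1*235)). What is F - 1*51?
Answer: -13771/270 ≈ -51.004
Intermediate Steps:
F = -1/270 (F = 1/(-54 + (19 - 235)) = 1/(-54 - 216) = 1/(-270) = -1/270 ≈ -0.0037037)
F - 1*51 = -1/270 - 1*51 = -1/270 - 51 = -13771/270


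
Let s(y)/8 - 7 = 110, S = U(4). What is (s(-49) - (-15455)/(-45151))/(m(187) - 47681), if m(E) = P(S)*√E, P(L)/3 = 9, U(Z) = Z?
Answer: -2014325851961/102643639267138 - 1140638787*√187/102643639267138 ≈ -0.019776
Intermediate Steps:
S = 4
P(L) = 27 (P(L) = 3*9 = 27)
s(y) = 936 (s(y) = 56 + 8*110 = 56 + 880 = 936)
m(E) = 27*√E
(s(-49) - (-15455)/(-45151))/(m(187) - 47681) = (936 - (-15455)/(-45151))/(27*√187 - 47681) = (936 - (-15455)*(-1)/45151)/(-47681 + 27*√187) = (936 - 1*15455/45151)/(-47681 + 27*√187) = (936 - 15455/45151)/(-47681 + 27*√187) = 42245881/(45151*(-47681 + 27*√187))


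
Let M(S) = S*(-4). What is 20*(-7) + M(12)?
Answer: -188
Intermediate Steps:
M(S) = -4*S
20*(-7) + M(12) = 20*(-7) - 4*12 = -140 - 48 = -188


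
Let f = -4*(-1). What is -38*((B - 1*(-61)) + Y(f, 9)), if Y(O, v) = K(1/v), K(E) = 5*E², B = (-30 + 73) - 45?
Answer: -181792/81 ≈ -2244.3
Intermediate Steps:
f = 4
B = -2 (B = 43 - 45 = -2)
Y(O, v) = 5/v² (Y(O, v) = 5*(1/v)² = 5/v²)
-38*((B - 1*(-61)) + Y(f, 9)) = -38*((-2 - 1*(-61)) + 5/9²) = -38*((-2 + 61) + 5*(1/81)) = -38*(59 + 5/81) = -38*4784/81 = -181792/81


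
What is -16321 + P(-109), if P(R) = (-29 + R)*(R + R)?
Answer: 13763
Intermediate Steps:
P(R) = 2*R*(-29 + R) (P(R) = (-29 + R)*(2*R) = 2*R*(-29 + R))
-16321 + P(-109) = -16321 + 2*(-109)*(-29 - 109) = -16321 + 2*(-109)*(-138) = -16321 + 30084 = 13763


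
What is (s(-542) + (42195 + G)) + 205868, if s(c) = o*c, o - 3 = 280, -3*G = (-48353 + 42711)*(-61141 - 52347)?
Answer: -640015265/3 ≈ -2.1334e+8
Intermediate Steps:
G = -640299296/3 (G = -(-48353 + 42711)*(-61141 - 52347)/3 = -(-5642)*(-113488)/3 = -⅓*640299296 = -640299296/3 ≈ -2.1343e+8)
o = 283 (o = 3 + 280 = 283)
s(c) = 283*c
(s(-542) + (42195 + G)) + 205868 = (283*(-542) + (42195 - 640299296/3)) + 205868 = (-153386 - 640172711/3) + 205868 = -640632869/3 + 205868 = -640015265/3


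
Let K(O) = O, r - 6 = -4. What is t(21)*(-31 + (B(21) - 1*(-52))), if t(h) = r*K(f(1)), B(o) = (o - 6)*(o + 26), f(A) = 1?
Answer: 1452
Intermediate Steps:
r = 2 (r = 6 - 4 = 2)
B(o) = (-6 + o)*(26 + o)
t(h) = 2 (t(h) = 2*1 = 2)
t(21)*(-31 + (B(21) - 1*(-52))) = 2*(-31 + ((-156 + 21² + 20*21) - 1*(-52))) = 2*(-31 + ((-156 + 441 + 420) + 52)) = 2*(-31 + (705 + 52)) = 2*(-31 + 757) = 2*726 = 1452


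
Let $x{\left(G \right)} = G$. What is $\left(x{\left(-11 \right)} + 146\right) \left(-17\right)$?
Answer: $-2295$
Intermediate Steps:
$\left(x{\left(-11 \right)} + 146\right) \left(-17\right) = \left(-11 + 146\right) \left(-17\right) = 135 \left(-17\right) = -2295$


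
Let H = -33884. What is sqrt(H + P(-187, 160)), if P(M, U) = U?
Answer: 2*I*sqrt(8431) ≈ 183.64*I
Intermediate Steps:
sqrt(H + P(-187, 160)) = sqrt(-33884 + 160) = sqrt(-33724) = 2*I*sqrt(8431)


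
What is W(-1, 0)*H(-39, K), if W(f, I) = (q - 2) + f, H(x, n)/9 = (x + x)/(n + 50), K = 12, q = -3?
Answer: 2106/31 ≈ 67.935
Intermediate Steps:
H(x, n) = 18*x/(50 + n) (H(x, n) = 9*((x + x)/(n + 50)) = 9*((2*x)/(50 + n)) = 9*(2*x/(50 + n)) = 18*x/(50 + n))
W(f, I) = -5 + f (W(f, I) = (-3 - 2) + f = -5 + f)
W(-1, 0)*H(-39, K) = (-5 - 1)*(18*(-39)/(50 + 12)) = -108*(-39)/62 = -6*(-351/31) = 2106/31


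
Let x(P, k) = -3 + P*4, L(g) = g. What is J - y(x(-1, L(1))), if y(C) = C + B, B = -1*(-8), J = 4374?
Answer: 4373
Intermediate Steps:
B = 8
x(P, k) = -3 + 4*P
y(C) = 8 + C (y(C) = C + 8 = 8 + C)
J - y(x(-1, L(1))) = 4374 - (8 + (-3 + 4*(-1))) = 4374 - (8 + (-3 - 4)) = 4374 - (8 - 7) = 4374 - 1*1 = 4374 - 1 = 4373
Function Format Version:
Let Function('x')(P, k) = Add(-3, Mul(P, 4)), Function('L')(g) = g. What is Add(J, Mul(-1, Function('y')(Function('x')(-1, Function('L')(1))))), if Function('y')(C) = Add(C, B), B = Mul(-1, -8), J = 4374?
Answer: 4373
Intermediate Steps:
B = 8
Function('x')(P, k) = Add(-3, Mul(4, P))
Function('y')(C) = Add(8, C) (Function('y')(C) = Add(C, 8) = Add(8, C))
Add(J, Mul(-1, Function('y')(Function('x')(-1, Function('L')(1))))) = Add(4374, Mul(-1, Add(8, Add(-3, Mul(4, -1))))) = Add(4374, Mul(-1, Add(8, Add(-3, -4)))) = Add(4374, Mul(-1, Add(8, -7))) = Add(4374, Mul(-1, 1)) = Add(4374, -1) = 4373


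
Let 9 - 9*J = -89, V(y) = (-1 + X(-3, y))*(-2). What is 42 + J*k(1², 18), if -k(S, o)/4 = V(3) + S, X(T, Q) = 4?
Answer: 2338/9 ≈ 259.78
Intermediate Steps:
V(y) = -6 (V(y) = (-1 + 4)*(-2) = 3*(-2) = -6)
k(S, o) = 24 - 4*S (k(S, o) = -4*(-6 + S) = 24 - 4*S)
J = 98/9 (J = 1 - ⅑*(-89) = 1 + 89/9 = 98/9 ≈ 10.889)
42 + J*k(1², 18) = 42 + 98*(24 - 4*1²)/9 = 42 + 98*(24 - 4*1)/9 = 42 + 98*(24 - 4)/9 = 42 + (98/9)*20 = 42 + 1960/9 = 2338/9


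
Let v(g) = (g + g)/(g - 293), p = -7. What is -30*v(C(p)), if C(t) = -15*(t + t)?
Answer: 12600/83 ≈ 151.81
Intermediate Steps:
C(t) = -30*t
v(g) = 2*g/(-293 + g) (v(g) = (2*g)/(-293 + g) = 2*g/(-293 + g))
-30*v(C(p)) = -60*(-30*(-7))/(-293 - 30*(-7)) = -60*210/(-293 + 210) = -60*210/(-83) = -60*210*(-1)/83 = -30*(-420/83) = 12600/83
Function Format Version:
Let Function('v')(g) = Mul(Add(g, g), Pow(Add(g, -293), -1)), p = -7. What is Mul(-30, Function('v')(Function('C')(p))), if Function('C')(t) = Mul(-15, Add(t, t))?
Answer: Rational(12600, 83) ≈ 151.81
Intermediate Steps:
Function('C')(t) = Mul(-30, t) (Function('C')(t) = Mul(-15, Mul(2, t)) = Mul(-30, t))
Function('v')(g) = Mul(2, g, Pow(Add(-293, g), -1)) (Function('v')(g) = Mul(Mul(2, g), Pow(Add(-293, g), -1)) = Mul(2, g, Pow(Add(-293, g), -1)))
Mul(-30, Function('v')(Function('C')(p))) = Mul(-30, Mul(2, Mul(-30, -7), Pow(Add(-293, Mul(-30, -7)), -1))) = Mul(-30, Mul(2, 210, Pow(Add(-293, 210), -1))) = Mul(-30, Mul(2, 210, Pow(-83, -1))) = Mul(-30, Mul(2, 210, Rational(-1, 83))) = Mul(-30, Rational(-420, 83)) = Rational(12600, 83)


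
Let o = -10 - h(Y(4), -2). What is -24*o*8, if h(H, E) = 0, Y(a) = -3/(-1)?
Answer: 1920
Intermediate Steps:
Y(a) = 3 (Y(a) = -3*(-1) = 3)
o = -10 (o = -10 - 1*0 = -10 + 0 = -10)
-24*o*8 = -24*(-10)*8 = 240*8 = 1920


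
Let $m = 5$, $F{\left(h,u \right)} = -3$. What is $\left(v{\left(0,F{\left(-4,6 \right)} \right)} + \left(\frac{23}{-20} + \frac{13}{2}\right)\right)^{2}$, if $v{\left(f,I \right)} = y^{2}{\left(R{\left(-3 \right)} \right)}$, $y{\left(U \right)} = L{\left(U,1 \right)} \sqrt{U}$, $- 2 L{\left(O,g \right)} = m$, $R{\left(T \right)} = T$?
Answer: $\frac{4489}{25} \approx 179.56$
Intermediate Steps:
$L{\left(O,g \right)} = - \frac{5}{2}$ ($L{\left(O,g \right)} = \left(- \frac{1}{2}\right) 5 = - \frac{5}{2}$)
$y{\left(U \right)} = - \frac{5 \sqrt{U}}{2}$
$v{\left(f,I \right)} = - \frac{75}{4}$ ($v{\left(f,I \right)} = \left(- \frac{5 \sqrt{-3}}{2}\right)^{2} = \left(- \frac{5 i \sqrt{3}}{2}\right)^{2} = - \frac{75}{4}$)
$\left(v{\left(0,F{\left(-4,6 \right)} \right)} + \left(\frac{23}{-20} + \frac{13}{2}\right)\right)^{2} = \left(- \frac{75}{4} + \left(\frac{23}{-20} + \frac{13}{2}\right)\right)^{2} = \left(- \frac{75}{4} + \left(23 \left(- \frac{1}{20}\right) + 13 \cdot \frac{1}{2}\right)\right)^{2} = \left(- \frac{75}{4} + \left(- \frac{23}{20} + \frac{13}{2}\right)\right)^{2} = \left(- \frac{75}{4} + \frac{107}{20}\right)^{2} = \left(- \frac{67}{5}\right)^{2} = \frac{4489}{25}$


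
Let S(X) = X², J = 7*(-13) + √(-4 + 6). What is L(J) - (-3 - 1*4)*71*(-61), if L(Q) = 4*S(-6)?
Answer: -30173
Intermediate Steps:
J = -91 + √2 ≈ -89.586
L(Q) = 144 (L(Q) = 4*(-6)² = 4*36 = 144)
L(J) - (-3 - 1*4)*71*(-61) = 144 - (-3 - 1*4)*71*(-61) = 144 - (-3 - 4)*71*(-61) = 144 - (-7*71)*(-61) = 144 - (-497)*(-61) = 144 - 1*30317 = 144 - 30317 = -30173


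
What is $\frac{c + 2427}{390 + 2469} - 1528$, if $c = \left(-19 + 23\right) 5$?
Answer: $- \frac{4366105}{2859} \approx -1527.1$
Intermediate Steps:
$c = 20$ ($c = 4 \cdot 5 = 20$)
$\frac{c + 2427}{390 + 2469} - 1528 = \frac{20 + 2427}{390 + 2469} - 1528 = \frac{2447}{2859} - 1528 = - \frac{4366105}{2859}$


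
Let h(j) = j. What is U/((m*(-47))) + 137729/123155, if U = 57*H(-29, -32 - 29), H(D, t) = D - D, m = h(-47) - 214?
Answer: 137729/123155 ≈ 1.1183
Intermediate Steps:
m = -261 (m = -47 - 214 = -261)
H(D, t) = 0
U = 0 (U = 57*0 = 0)
U/((m*(-47))) + 137729/123155 = 0/((-261*(-47))) + 137729/123155 = 0/12267 + 137729*(1/123155) = 0*(1/12267) + 137729/123155 = 0 + 137729/123155 = 137729/123155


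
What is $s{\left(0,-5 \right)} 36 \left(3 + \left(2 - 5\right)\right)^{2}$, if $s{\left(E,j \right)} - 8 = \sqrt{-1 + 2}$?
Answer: $0$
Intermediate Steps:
$s{\left(E,j \right)} = 9$ ($s{\left(E,j \right)} = 8 + \sqrt{-1 + 2} = 8 + \sqrt{1} = 8 + 1 = 9$)
$s{\left(0,-5 \right)} 36 \left(3 + \left(2 - 5\right)\right)^{2} = 9 \cdot 36 \left(3 + \left(2 - 5\right)\right)^{2} = 324 \left(3 - 3\right)^{2} = 324 \cdot 0^{2} = 324 \cdot 0 = 0$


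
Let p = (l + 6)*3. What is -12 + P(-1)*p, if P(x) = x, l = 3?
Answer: -39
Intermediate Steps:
p = 27 (p = (3 + 6)*3 = 9*3 = 27)
-12 + P(-1)*p = -12 - 1*27 = -12 - 27 = -39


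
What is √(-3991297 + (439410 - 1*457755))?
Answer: I*√4009642 ≈ 2002.4*I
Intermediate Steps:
√(-3991297 + (439410 - 1*457755)) = √(-3991297 + (439410 - 457755)) = √(-3991297 - 18345) = √(-4009642) = I*√4009642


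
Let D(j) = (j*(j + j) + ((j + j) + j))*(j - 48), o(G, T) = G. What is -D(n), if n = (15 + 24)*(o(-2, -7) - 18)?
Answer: 1005572880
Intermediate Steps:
n = -780 (n = (15 + 24)*(-2 - 18) = 39*(-20) = -780)
D(j) = (-48 + j)*(2*j² + 3*j) (D(j) = (j*(2*j) + (2*j + j))*(-48 + j) = (2*j² + 3*j)*(-48 + j) = (-48 + j)*(2*j² + 3*j))
-D(n) = -(-780)*(-144 - 93*(-780) + 2*(-780)²) = -(-780)*(-144 + 72540 + 2*608400) = -(-780)*(-144 + 72540 + 1216800) = -(-780)*1289196 = -1*(-1005572880) = 1005572880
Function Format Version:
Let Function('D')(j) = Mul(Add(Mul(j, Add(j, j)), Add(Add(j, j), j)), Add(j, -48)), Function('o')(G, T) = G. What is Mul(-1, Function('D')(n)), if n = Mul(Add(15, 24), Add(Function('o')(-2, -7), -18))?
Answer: 1005572880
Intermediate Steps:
n = -780 (n = Mul(Add(15, 24), Add(-2, -18)) = Mul(39, -20) = -780)
Function('D')(j) = Mul(Add(-48, j), Add(Mul(2, Pow(j, 2)), Mul(3, j))) (Function('D')(j) = Mul(Add(Mul(j, Mul(2, j)), Add(Mul(2, j), j)), Add(-48, j)) = Mul(Add(Mul(2, Pow(j, 2)), Mul(3, j)), Add(-48, j)) = Mul(Add(-48, j), Add(Mul(2, Pow(j, 2)), Mul(3, j))))
Mul(-1, Function('D')(n)) = Mul(-1, Mul(-780, Add(-144, Mul(-93, -780), Mul(2, Pow(-780, 2))))) = Mul(-1, Mul(-780, Add(-144, 72540, Mul(2, 608400)))) = Mul(-1, Mul(-780, Add(-144, 72540, 1216800))) = Mul(-1, Mul(-780, 1289196)) = Mul(-1, -1005572880) = 1005572880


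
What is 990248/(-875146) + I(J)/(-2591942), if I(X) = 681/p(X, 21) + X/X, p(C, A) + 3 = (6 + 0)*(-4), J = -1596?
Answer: -5774949413179/5103737265447 ≈ -1.1315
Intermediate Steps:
p(C, A) = -27 (p(C, A) = -3 + (6 + 0)*(-4) = -3 + 6*(-4) = -3 - 24 = -27)
I(X) = -218/9 (I(X) = 681/(-27) + X/X = 681*(-1/27) + 1 = -227/9 + 1 = -218/9)
990248/(-875146) + I(J)/(-2591942) = 990248/(-875146) - 218/9/(-2591942) = 990248*(-1/875146) - 218/9*(-1/2591942) = -495124/437573 + 109/11663739 = -5774949413179/5103737265447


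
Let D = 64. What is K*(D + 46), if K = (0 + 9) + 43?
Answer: 5720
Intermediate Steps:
K = 52 (K = 9 + 43 = 52)
K*(D + 46) = 52*(64 + 46) = 52*110 = 5720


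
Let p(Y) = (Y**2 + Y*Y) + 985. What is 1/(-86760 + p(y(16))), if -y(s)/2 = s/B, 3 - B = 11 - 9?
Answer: -1/83727 ≈ -1.1944e-5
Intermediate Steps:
B = 1 (B = 3 - (11 - 9) = 3 - 1*2 = 3 - 2 = 1)
y(s) = -2*s (y(s) = -2*s/1 = -2*s)
p(Y) = 985 + 2*Y**2 (p(Y) = (Y**2 + Y**2) + 985 = 2*Y**2 + 985 = 985 + 2*Y**2)
1/(-86760 + p(y(16))) = 1/(-86760 + (985 + 2*(-2*16)**2)) = 1/(-86760 + (985 + 2*(-32)**2)) = 1/(-86760 + (985 + 2*1024)) = 1/(-86760 + (985 + 2048)) = 1/(-86760 + 3033) = 1/(-83727) = -1/83727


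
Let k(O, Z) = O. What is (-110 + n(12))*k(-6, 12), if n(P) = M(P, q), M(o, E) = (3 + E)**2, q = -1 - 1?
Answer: 654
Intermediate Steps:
q = -2
n(P) = 1 (n(P) = (3 - 2)**2 = 1**2 = 1)
(-110 + n(12))*k(-6, 12) = (-110 + 1)*(-6) = -109*(-6) = 654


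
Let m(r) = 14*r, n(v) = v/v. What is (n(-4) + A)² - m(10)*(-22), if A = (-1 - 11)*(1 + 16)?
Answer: 44289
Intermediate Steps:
n(v) = 1
A = -204 (A = -12*17 = -204)
(n(-4) + A)² - m(10)*(-22) = (1 - 204)² - 14*10*(-22) = (-203)² - 140*(-22) = 41209 - 1*(-3080) = 41209 + 3080 = 44289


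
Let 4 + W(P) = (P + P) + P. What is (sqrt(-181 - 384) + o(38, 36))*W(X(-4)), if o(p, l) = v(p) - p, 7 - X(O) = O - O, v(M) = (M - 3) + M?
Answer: 595 + 17*I*sqrt(565) ≈ 595.0 + 404.09*I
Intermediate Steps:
v(M) = -3 + 2*M (v(M) = (-3 + M) + M = -3 + 2*M)
X(O) = 7 (X(O) = 7 - (O - O) = 7 - 1*0 = 7 + 0 = 7)
W(P) = -4 + 3*P (W(P) = -4 + ((P + P) + P) = -4 + (2*P + P) = -4 + 3*P)
o(p, l) = -3 + p (o(p, l) = (-3 + 2*p) - p = -3 + p)
(sqrt(-181 - 384) + o(38, 36))*W(X(-4)) = (sqrt(-181 - 384) + (-3 + 38))*(-4 + 3*7) = (sqrt(-565) + 35)*(-4 + 21) = (I*sqrt(565) + 35)*17 = (35 + I*sqrt(565))*17 = 595 + 17*I*sqrt(565)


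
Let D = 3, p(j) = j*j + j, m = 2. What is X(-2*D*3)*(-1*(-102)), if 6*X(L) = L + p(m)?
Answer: -204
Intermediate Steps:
p(j) = j + j² (p(j) = j² + j = j + j²)
X(L) = 1 + L/6 (X(L) = (L + 2*(1 + 2))/6 = (L + 2*3)/6 = (L + 6)/6 = (6 + L)/6 = 1 + L/6)
X(-2*D*3)*(-1*(-102)) = (1 + (-2*3*3)/6)*(-1*(-102)) = (1 + (-6*3)/6)*102 = (1 + (⅙)*(-18))*102 = (1 - 3)*102 = -2*102 = -204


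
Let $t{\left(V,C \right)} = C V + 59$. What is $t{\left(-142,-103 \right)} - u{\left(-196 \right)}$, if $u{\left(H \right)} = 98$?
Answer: $14587$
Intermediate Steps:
$t{\left(V,C \right)} = 59 + C V$
$t{\left(-142,-103 \right)} - u{\left(-196 \right)} = \left(59 - -14626\right) - 98 = \left(59 + 14626\right) - 98 = 14685 - 98 = 14587$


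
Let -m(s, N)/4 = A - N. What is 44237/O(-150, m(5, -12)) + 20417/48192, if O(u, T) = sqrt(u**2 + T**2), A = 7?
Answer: 20417/48192 + 44237*sqrt(7069)/14138 ≈ 263.50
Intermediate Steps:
m(s, N) = -28 + 4*N (m(s, N) = -4*(7 - N) = -28 + 4*N)
O(u, T) = sqrt(T**2 + u**2)
44237/O(-150, m(5, -12)) + 20417/48192 = 44237/(sqrt((-28 + 4*(-12))**2 + (-150)**2)) + 20417/48192 = 44237/(sqrt((-28 - 48)**2 + 22500)) + 20417*(1/48192) = 44237/(sqrt((-76)**2 + 22500)) + 20417/48192 = 44237/(sqrt(5776 + 22500)) + 20417/48192 = 44237/(sqrt(28276)) + 20417/48192 = 44237/((2*sqrt(7069))) + 20417/48192 = 44237*(sqrt(7069)/14138) + 20417/48192 = 44237*sqrt(7069)/14138 + 20417/48192 = 20417/48192 + 44237*sqrt(7069)/14138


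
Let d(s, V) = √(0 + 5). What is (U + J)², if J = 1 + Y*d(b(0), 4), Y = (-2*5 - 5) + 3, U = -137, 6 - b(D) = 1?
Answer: 19216 + 3264*√5 ≈ 26515.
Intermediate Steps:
b(D) = 5 (b(D) = 6 - 1*1 = 6 - 1 = 5)
d(s, V) = √5
Y = -12 (Y = (-10 - 5) + 3 = -15 + 3 = -12)
J = 1 - 12*√5 ≈ -25.833
(U + J)² = (-137 + (1 - 12*√5))² = (-136 - 12*√5)²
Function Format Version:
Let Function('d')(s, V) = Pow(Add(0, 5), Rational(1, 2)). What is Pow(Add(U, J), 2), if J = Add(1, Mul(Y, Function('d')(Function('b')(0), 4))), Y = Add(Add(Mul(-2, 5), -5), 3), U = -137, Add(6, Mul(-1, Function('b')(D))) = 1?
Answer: Add(19216, Mul(3264, Pow(5, Rational(1, 2)))) ≈ 26515.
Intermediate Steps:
Function('b')(D) = 5 (Function('b')(D) = Add(6, Mul(-1, 1)) = Add(6, -1) = 5)
Function('d')(s, V) = Pow(5, Rational(1, 2))
Y = -12 (Y = Add(Add(-10, -5), 3) = Add(-15, 3) = -12)
J = Add(1, Mul(-12, Pow(5, Rational(1, 2)))) ≈ -25.833
Pow(Add(U, J), 2) = Pow(Add(-137, Add(1, Mul(-12, Pow(5, Rational(1, 2))))), 2) = Pow(Add(-136, Mul(-12, Pow(5, Rational(1, 2)))), 2)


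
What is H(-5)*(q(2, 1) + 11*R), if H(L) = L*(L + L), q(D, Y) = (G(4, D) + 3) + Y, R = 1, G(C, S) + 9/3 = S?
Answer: 700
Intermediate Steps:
G(C, S) = -3 + S
q(D, Y) = D + Y (q(D, Y) = ((-3 + D) + 3) + Y = D + Y)
H(L) = 2*L**2 (H(L) = L*(2*L) = 2*L**2)
H(-5)*(q(2, 1) + 11*R) = (2*(-5)**2)*((2 + 1) + 11*1) = (2*25)*(3 + 11) = 50*14 = 700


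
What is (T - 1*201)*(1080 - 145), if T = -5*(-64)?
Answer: 111265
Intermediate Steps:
T = 320
(T - 1*201)*(1080 - 145) = (320 - 1*201)*(1080 - 145) = (320 - 201)*935 = 119*935 = 111265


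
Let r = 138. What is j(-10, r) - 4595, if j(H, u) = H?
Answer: -4605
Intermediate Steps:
j(-10, r) - 4595 = -10 - 4595 = -4605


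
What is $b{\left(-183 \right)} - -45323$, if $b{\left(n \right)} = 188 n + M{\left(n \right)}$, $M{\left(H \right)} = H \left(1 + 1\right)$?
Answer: $10553$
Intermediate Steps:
$M{\left(H \right)} = 2 H$ ($M{\left(H \right)} = H 2 = 2 H$)
$b{\left(n \right)} = 190 n$ ($b{\left(n \right)} = 188 n + 2 n = 190 n$)
$b{\left(-183 \right)} - -45323 = 190 \left(-183\right) - -45323 = -34770 + 45323 = 10553$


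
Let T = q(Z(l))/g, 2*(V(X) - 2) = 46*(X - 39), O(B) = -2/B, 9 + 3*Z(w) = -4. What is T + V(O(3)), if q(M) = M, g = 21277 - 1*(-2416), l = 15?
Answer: -21568532/23693 ≈ -910.33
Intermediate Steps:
Z(w) = -13/3 (Z(w) = -3 + (⅓)*(-4) = -3 - 4/3 = -13/3)
g = 23693 (g = 21277 + 2416 = 23693)
V(X) = -895 + 23*X (V(X) = 2 + (46*(X - 39))/2 = 2 + (46*(-39 + X))/2 = 2 + (-1794 + 46*X)/2 = 2 + (-897 + 23*X) = -895 + 23*X)
T = -13/71079 (T = -13/3/23693 = -13/3*1/23693 = -13/71079 ≈ -0.00018289)
T + V(O(3)) = -13/71079 + (-895 + 23*(-2/3)) = -13/71079 + (-895 + 23*(-2*⅓)) = -13/71079 + (-895 + 23*(-⅔)) = -13/71079 + (-895 - 46/3) = -13/71079 - 2731/3 = -21568532/23693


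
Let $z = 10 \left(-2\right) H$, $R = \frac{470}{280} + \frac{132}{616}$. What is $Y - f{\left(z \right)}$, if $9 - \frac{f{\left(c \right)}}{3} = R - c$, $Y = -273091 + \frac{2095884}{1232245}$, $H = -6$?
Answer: $- \frac{1347931219339}{4928980} \approx -2.7347 \cdot 10^{5}$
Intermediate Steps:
$R = \frac{53}{28}$ ($R = 470 \cdot \frac{1}{280} + 132 \cdot \frac{1}{616} = \frac{47}{28} + \frac{3}{14} = \frac{53}{28} \approx 1.8929$)
$Y = - \frac{48073274773}{176035}$ ($Y = -273091 + 2095884 \cdot \frac{1}{1232245} = -273091 + \frac{299412}{176035} = - \frac{48073274773}{176035} \approx -2.7309 \cdot 10^{5}$)
$z = 120$ ($z = 10 \left(-2\right) \left(-6\right) = \left(-20\right) \left(-6\right) = 120$)
$f{\left(c \right)} = \frac{597}{28} + 3 c$ ($f{\left(c \right)} = 27 - 3 \left(\frac{53}{28} - c\right) = 27 + \left(- \frac{159}{28} + 3 c\right) = \frac{597}{28} + 3 c$)
$Y - f{\left(z \right)} = - \frac{48073274773}{176035} - \left(\frac{597}{28} + 3 \cdot 120\right) = - \frac{48073274773}{176035} - \left(\frac{597}{28} + 360\right) = - \frac{48073274773}{176035} - \frac{10677}{28} = - \frac{1347931219339}{4928980}$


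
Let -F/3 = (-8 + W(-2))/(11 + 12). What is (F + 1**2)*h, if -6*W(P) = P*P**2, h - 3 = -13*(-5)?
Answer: 2924/23 ≈ 127.13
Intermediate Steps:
h = 68 (h = 3 - 13*(-5) = 3 + 65 = 68)
W(P) = -P**3/6 (W(P) = -P*P**2/6 = -P**3/6)
F = 20/23 (F = -3*(-8 - 1/6*(-2)**3)/(11 + 12) = -3*(-8 - 1/6*(-8))/23 = -3*(-8 + 4/3)/23 = -(-20)/23 = -3*(-20/69) = 20/23 ≈ 0.86957)
(F + 1**2)*h = (20/23 + 1**2)*68 = (20/23 + 1)*68 = (43/23)*68 = 2924/23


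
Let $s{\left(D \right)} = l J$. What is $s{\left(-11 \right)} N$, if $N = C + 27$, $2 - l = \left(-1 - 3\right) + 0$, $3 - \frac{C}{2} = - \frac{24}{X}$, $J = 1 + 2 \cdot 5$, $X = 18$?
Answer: $2354$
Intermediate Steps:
$J = 11$ ($J = 1 + 10 = 11$)
$C = \frac{26}{3}$ ($C = 6 - 2 \left(- \frac{24}{18}\right) = 6 - 2 \left(\left(-24\right) \frac{1}{18}\right) = 6 - - \frac{8}{3} = 6 + \frac{8}{3} = \frac{26}{3} \approx 8.6667$)
$l = 6$ ($l = 2 - \left(\left(-1 - 3\right) + 0\right) = 2 - \left(-4 + 0\right) = 2 - -4 = 2 + 4 = 6$)
$N = \frac{107}{3}$ ($N = \frac{26}{3} + 27 = \frac{107}{3} \approx 35.667$)
$s{\left(D \right)} = 66$ ($s{\left(D \right)} = 6 \cdot 11 = 66$)
$s{\left(-11 \right)} N = 66 \cdot \frac{107}{3} = 2354$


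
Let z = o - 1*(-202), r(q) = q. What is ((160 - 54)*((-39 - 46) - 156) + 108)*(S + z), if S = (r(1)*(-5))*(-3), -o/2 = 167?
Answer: 2976246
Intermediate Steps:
o = -334 (o = -2*167 = -334)
S = 15 (S = (1*(-5))*(-3) = -5*(-3) = 15)
z = -132 (z = -334 - 1*(-202) = -334 + 202 = -132)
((160 - 54)*((-39 - 46) - 156) + 108)*(S + z) = ((160 - 54)*((-39 - 46) - 156) + 108)*(15 - 132) = (106*(-85 - 156) + 108)*(-117) = (106*(-241) + 108)*(-117) = (-25546 + 108)*(-117) = -25438*(-117) = 2976246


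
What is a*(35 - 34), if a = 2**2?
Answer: 4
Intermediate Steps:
a = 4
a*(35 - 34) = 4*(35 - 34) = 4*1 = 4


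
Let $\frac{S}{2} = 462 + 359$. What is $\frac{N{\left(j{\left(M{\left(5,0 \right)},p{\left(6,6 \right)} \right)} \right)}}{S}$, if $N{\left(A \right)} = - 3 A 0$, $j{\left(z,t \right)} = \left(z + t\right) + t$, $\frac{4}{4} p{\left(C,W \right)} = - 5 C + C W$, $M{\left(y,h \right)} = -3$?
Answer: $0$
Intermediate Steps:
$p{\left(C,W \right)} = - 5 C + C W$
$S = 1642$ ($S = 2 \left(462 + 359\right) = 2 \cdot 821 = 1642$)
$j{\left(z,t \right)} = z + 2 t$ ($j{\left(z,t \right)} = \left(t + z\right) + t = z + 2 t$)
$N{\left(A \right)} = 0$
$\frac{N{\left(j{\left(M{\left(5,0 \right)},p{\left(6,6 \right)} \right)} \right)}}{S} = \frac{0}{1642} = 0 \cdot \frac{1}{1642} = 0$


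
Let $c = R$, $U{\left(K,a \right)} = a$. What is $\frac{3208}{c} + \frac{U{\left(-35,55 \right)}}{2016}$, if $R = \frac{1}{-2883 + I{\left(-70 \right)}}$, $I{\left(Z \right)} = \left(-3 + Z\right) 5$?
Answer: $- \frac{21005881289}{2016} \approx -1.042 \cdot 10^{7}$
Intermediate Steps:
$I{\left(Z \right)} = -15 + 5 Z$
$R = - \frac{1}{3248}$ ($R = \frac{1}{-2883 + \left(-15 + 5 \left(-70\right)\right)} = \frac{1}{-2883 - 365} = \frac{1}{-3248} = - \frac{1}{3248} \approx -0.00030788$)
$c = - \frac{1}{3248} \approx -0.00030788$
$\frac{3208}{c} + \frac{U{\left(-35,55 \right)}}{2016} = \frac{3208}{- \frac{1}{3248}} + \frac{55}{2016} = 3208 \left(-3248\right) + 55 \cdot \frac{1}{2016} = -10419584 + \frac{55}{2016} = - \frac{21005881289}{2016}$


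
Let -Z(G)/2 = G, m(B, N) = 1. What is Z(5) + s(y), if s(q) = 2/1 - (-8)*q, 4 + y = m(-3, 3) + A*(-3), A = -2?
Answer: 16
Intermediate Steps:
Z(G) = -2*G
y = 3 (y = -4 + (1 - 2*(-3)) = -4 + (1 + 6) = -4 + 7 = 3)
s(q) = 2 + 8*q (s(q) = 2*1 + 8*q = 2 + 8*q)
Z(5) + s(y) = -2*5 + (2 + 8*3) = -10 + (2 + 24) = -10 + 26 = 16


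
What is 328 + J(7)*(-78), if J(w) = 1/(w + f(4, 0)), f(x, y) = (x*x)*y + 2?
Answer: 958/3 ≈ 319.33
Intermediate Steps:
f(x, y) = 2 + y*x² (f(x, y) = x²*y + 2 = y*x² + 2 = 2 + y*x²)
J(w) = 1/(2 + w) (J(w) = 1/(w + (2 + 0*4²)) = 1/(w + (2 + 0*16)) = 1/(w + (2 + 0)) = 1/(w + 2) = 1/(2 + w))
328 + J(7)*(-78) = 328 - 78/(2 + 7) = 328 - 78/9 = 328 + (⅑)*(-78) = 328 - 26/3 = 958/3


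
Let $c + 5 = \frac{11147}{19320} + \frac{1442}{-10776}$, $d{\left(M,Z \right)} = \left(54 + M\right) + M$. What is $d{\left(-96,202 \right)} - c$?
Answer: $- \frac{1157576633}{8674680} \approx -133.44$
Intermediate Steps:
$d{\left(M,Z \right)} = 54 + 2 M$
$c = - \frac{39529207}{8674680}$ ($c = -5 + \left(\frac{11147}{19320} + \frac{1442}{-10776}\right) = -5 + \left(11147 \cdot \frac{1}{19320} + 1442 \left(- \frac{1}{10776}\right)\right) = -5 + \left(\frac{11147}{19320} - \frac{721}{5388}\right) = -5 + \frac{3844193}{8674680} = - \frac{39529207}{8674680} \approx -4.5568$)
$d{\left(-96,202 \right)} - c = \left(54 + 2 \left(-96\right)\right) - - \frac{39529207}{8674680} = \left(54 - 192\right) + \frac{39529207}{8674680} = -138 + \frac{39529207}{8674680} = - \frac{1157576633}{8674680}$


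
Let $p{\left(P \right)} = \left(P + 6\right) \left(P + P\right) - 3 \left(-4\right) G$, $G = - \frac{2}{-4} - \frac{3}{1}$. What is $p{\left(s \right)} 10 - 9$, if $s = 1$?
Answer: $-169$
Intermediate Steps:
$G = - \frac{5}{2}$ ($G = \left(-2\right) \left(- \frac{1}{4}\right) - 3 = \frac{1}{2} - 3 = - \frac{5}{2} \approx -2.5$)
$p{\left(P \right)} = -30 + 2 P \left(6 + P\right)$ ($p{\left(P \right)} = \left(P + 6\right) \left(P + P\right) - 3 \left(-4\right) \left(- \frac{5}{2}\right) = \left(6 + P\right) 2 P - \left(-12\right) \left(- \frac{5}{2}\right) = 2 P \left(6 + P\right) - 30 = -30 + 2 P \left(6 + P\right)$)
$p{\left(s \right)} 10 - 9 = \left(-30 + 2 \cdot 1^{2} + 12 \cdot 1\right) 10 - 9 = \left(-30 + 2 \cdot 1 + 12\right) 10 - 9 = \left(-30 + 2 + 12\right) 10 - 9 = \left(-16\right) 10 - 9 = -160 - 9 = -169$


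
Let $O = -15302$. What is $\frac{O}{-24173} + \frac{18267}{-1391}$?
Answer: $- \frac{420283109}{33624643} \approx -12.499$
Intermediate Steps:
$\frac{O}{-24173} + \frac{18267}{-1391} = - \frac{15302}{-24173} + \frac{18267}{-1391} = \left(-15302\right) \left(- \frac{1}{24173}\right) + 18267 \left(- \frac{1}{1391}\right) = \frac{15302}{24173} - \frac{18267}{1391} = - \frac{420283109}{33624643}$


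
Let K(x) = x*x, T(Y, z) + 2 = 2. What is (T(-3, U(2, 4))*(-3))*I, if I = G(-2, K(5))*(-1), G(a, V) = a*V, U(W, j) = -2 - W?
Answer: 0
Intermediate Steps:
T(Y, z) = 0 (T(Y, z) = -2 + 2 = 0)
K(x) = x²
G(a, V) = V*a
I = 50 (I = (5²*(-2))*(-1) = (25*(-2))*(-1) = -50*(-1) = 50)
(T(-3, U(2, 4))*(-3))*I = (0*(-3))*50 = 0*50 = 0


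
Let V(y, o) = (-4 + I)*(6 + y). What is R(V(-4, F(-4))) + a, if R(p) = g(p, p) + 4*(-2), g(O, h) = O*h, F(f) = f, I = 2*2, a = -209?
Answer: -217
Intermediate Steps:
I = 4
V(y, o) = 0 (V(y, o) = (-4 + 4)*(6 + y) = 0*(6 + y) = 0)
R(p) = -8 + p² (R(p) = p*p + 4*(-2) = p² - 8 = -8 + p²)
R(V(-4, F(-4))) + a = (-8 + 0²) - 209 = (-8 + 0) - 209 = -8 - 209 = -217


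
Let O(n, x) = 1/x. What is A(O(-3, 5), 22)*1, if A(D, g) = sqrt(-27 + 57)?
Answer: sqrt(30) ≈ 5.4772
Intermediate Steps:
A(D, g) = sqrt(30)
A(O(-3, 5), 22)*1 = sqrt(30)*1 = sqrt(30)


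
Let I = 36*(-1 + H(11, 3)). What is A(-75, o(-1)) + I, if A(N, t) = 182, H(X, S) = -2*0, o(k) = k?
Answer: 146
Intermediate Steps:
H(X, S) = 0
I = -36 (I = 36*(-1 + 0) = 36*(-1) = -36)
A(-75, o(-1)) + I = 182 - 36 = 146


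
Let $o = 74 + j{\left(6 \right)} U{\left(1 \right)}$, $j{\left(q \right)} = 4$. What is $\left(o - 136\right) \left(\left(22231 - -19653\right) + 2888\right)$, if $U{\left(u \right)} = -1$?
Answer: $-2954952$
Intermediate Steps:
$o = 70$ ($o = 74 + 4 \left(-1\right) = 74 - 4 = 70$)
$\left(o - 136\right) \left(\left(22231 - -19653\right) + 2888\right) = \left(70 - 136\right) \left(\left(22231 - -19653\right) + 2888\right) = \left(70 - 136\right) \left(\left(22231 + 19653\right) + 2888\right) = \left(70 - 136\right) \left(41884 + 2888\right) = \left(-66\right) 44772 = -2954952$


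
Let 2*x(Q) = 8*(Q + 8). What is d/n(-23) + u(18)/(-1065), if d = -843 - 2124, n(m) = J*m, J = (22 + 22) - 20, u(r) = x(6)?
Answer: 45347/8520 ≈ 5.3224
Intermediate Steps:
x(Q) = 32 + 4*Q (x(Q) = (8*(Q + 8))/2 = (8*(8 + Q))/2 = (64 + 8*Q)/2 = 32 + 4*Q)
u(r) = 56 (u(r) = 32 + 4*6 = 32 + 24 = 56)
J = 24 (J = 44 - 20 = 24)
n(m) = 24*m
d = -2967
d/n(-23) + u(18)/(-1065) = -2967/(24*(-23)) + 56/(-1065) = -2967/(-552) + 56*(-1/1065) = -2967*(-1/552) - 56/1065 = 43/8 - 56/1065 = 45347/8520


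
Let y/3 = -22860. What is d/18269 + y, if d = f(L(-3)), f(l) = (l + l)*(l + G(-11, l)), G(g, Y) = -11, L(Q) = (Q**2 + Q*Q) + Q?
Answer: -1252887900/18269 ≈ -68580.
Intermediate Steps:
L(Q) = Q + 2*Q**2 (L(Q) = (Q**2 + Q**2) + Q = 2*Q**2 + Q = Q + 2*Q**2)
y = -68580 (y = 3*(-22860) = -68580)
f(l) = 2*l*(-11 + l) (f(l) = (l + l)*(l - 11) = (2*l)*(-11 + l) = 2*l*(-11 + l))
d = 120 (d = 2*(-3*(1 + 2*(-3)))*(-11 - 3*(1 + 2*(-3))) = 2*(-3*(1 - 6))*(-11 - 3*(1 - 6)) = 2*(-3*(-5))*(-11 - 3*(-5)) = 2*15*(-11 + 15) = 2*15*4 = 120)
d/18269 + y = 120/18269 - 68580 = -1252887900/18269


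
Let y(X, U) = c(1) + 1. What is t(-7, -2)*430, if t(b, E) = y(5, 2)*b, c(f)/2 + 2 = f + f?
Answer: -3010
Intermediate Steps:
c(f) = -4 + 4*f (c(f) = -4 + 2*(f + f) = -4 + 2*(2*f) = -4 + 4*f)
y(X, U) = 1 (y(X, U) = (-4 + 4*1) + 1 = (-4 + 4) + 1 = 0 + 1 = 1)
t(b, E) = b (t(b, E) = 1*b = b)
t(-7, -2)*430 = -7*430 = -3010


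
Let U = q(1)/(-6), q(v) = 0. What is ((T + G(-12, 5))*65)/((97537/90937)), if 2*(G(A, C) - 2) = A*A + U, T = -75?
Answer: -537355/8867 ≈ -60.602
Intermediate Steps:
U = 0 (U = 0/(-6) = 0*(-⅙) = 0)
G(A, C) = 2 + A²/2 (G(A, C) = 2 + (A*A + 0)/2 = 2 + (A² + 0)/2 = 2 + A²/2)
((T + G(-12, 5))*65)/((97537/90937)) = ((-75 + (2 + (½)*(-12)²))*65)/((97537/90937)) = ((-75 + (2 + (½)*144))*65)/((97537*(1/90937))) = ((-75 + (2 + 72))*65)/(8867/8267) = ((-75 + 74)*65)*(8267/8867) = -1*65*(8267/8867) = -65*8267/8867 = -537355/8867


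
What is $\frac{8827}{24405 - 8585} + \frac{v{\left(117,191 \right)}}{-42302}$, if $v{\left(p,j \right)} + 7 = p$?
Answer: $\frac{26547111}{47801260} \approx 0.55536$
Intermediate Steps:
$v{\left(p,j \right)} = -7 + p$
$\frac{8827}{24405 - 8585} + \frac{v{\left(117,191 \right)}}{-42302} = \frac{8827}{24405 - 8585} + \frac{-7 + 117}{-42302} = \frac{8827}{24405 - 8585} + 110 \left(- \frac{1}{42302}\right) = \frac{8827}{24405 - 8585} - \frac{55}{21151} = \frac{8827}{15820} - \frac{55}{21151} = 8827 \cdot \frac{1}{15820} - \frac{55}{21151} = \frac{1261}{2260} - \frac{55}{21151} = \frac{26547111}{47801260}$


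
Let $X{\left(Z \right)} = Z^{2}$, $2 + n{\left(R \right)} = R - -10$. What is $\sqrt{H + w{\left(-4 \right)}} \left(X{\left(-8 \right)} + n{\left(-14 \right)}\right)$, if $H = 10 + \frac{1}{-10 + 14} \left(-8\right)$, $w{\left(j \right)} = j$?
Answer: $116$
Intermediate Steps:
$n{\left(R \right)} = 8 + R$ ($n{\left(R \right)} = -2 + \left(R - -10\right) = -2 + \left(R + 10\right) = -2 + \left(10 + R\right) = 8 + R$)
$H = 8$ ($H = 10 + \frac{1}{4} \left(-8\right) = 10 - 2 = 8$)
$\sqrt{H + w{\left(-4 \right)}} \left(X{\left(-8 \right)} + n{\left(-14 \right)}\right) = \sqrt{8 - 4} \left(\left(-8\right)^{2} + \left(8 - 14\right)\right) = \sqrt{4} \left(64 - 6\right) = 2 \cdot 58 = 116$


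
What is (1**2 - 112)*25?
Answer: -2775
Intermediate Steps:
(1**2 - 112)*25 = (1 - 112)*25 = -111*25 = -2775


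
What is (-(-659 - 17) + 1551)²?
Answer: 4959529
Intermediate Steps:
(-(-659 - 17) + 1551)² = (-1*(-676) + 1551)² = (676 + 1551)² = 2227² = 4959529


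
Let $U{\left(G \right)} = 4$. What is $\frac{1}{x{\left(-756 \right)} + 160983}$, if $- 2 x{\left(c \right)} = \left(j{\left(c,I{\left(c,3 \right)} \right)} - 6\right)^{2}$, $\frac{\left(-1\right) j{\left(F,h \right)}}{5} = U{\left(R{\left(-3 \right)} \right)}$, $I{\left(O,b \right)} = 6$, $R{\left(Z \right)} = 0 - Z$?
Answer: $\frac{1}{160645} \approx 6.2249 \cdot 10^{-6}$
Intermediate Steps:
$R{\left(Z \right)} = - Z$
$j{\left(F,h \right)} = -20$ ($j{\left(F,h \right)} = \left(-5\right) 4 = -20$)
$x{\left(c \right)} = -338$ ($x{\left(c \right)} = - \frac{\left(-20 - 6\right)^{2}}{2} = - \frac{\left(-26\right)^{2}}{2} = \left(- \frac{1}{2}\right) 676 = -338$)
$\frac{1}{x{\left(-756 \right)} + 160983} = \frac{1}{-338 + 160983} = \frac{1}{160645}$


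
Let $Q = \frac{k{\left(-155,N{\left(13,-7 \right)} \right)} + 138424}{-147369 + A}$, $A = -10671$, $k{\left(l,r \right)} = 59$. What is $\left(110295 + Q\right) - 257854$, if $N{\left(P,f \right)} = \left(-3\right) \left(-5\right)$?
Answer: $- \frac{2591151427}{17560} \approx -1.4756 \cdot 10^{5}$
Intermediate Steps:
$N{\left(P,f \right)} = 15$
$Q = - \frac{15387}{17560}$ ($Q = \frac{59 + 138424}{-147369 - 10671} = \frac{138483}{-158040} = 138483 \left(- \frac{1}{158040}\right) = - \frac{15387}{17560} \approx -0.87625$)
$\left(110295 + Q\right) - 257854 = \left(110295 - \frac{15387}{17560}\right) - 257854 = \frac{1936764813}{17560} - 257854 = - \frac{2591151427}{17560}$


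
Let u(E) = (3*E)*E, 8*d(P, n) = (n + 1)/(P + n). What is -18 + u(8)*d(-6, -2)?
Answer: -15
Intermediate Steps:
d(P, n) = (1 + n)/(8*(P + n)) (d(P, n) = ((n + 1)/(P + n))/8 = ((1 + n)/(P + n))/8 = (1 + n)/(8*(P + n)))
u(E) = 3*E²
-18 + u(8)*d(-6, -2) = -18 + (3*8²)*((1 - 2)/(8*(-6 - 2))) = -18 + (3*64)*((⅛)*(-1)/(-8)) = -18 + 192*((⅛)*(-⅛)*(-1)) = -18 + 192*(1/64) = -18 + 3 = -15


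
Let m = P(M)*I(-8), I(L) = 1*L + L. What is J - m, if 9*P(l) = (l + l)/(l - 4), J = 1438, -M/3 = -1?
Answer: 4282/3 ≈ 1427.3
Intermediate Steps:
M = 3 (M = -3*(-1) = 3)
I(L) = 2*L (I(L) = L + L = 2*L)
P(l) = 2*l/(9*(-4 + l)) (P(l) = ((l + l)/(l - 4))/9 = ((2*l)/(-4 + l))/9 = (2*l/(-4 + l))/9 = 2*l/(9*(-4 + l)))
m = 32/3 (m = ((2/9)*3/(-4 + 3))*(2*(-8)) = ((2/9)*3/(-1))*(-16) = ((2/9)*3*(-1))*(-16) = -⅔*(-16) = 32/3 ≈ 10.667)
J - m = 1438 - 1*32/3 = 1438 - 32/3 = 4282/3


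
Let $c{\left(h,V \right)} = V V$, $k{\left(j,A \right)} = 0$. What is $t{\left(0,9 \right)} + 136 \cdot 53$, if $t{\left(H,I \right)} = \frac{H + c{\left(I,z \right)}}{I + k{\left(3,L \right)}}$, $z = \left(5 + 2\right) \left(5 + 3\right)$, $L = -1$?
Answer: $\frac{68008}{9} \approx 7556.4$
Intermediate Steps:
$z = 56$ ($z = 7 \cdot 8 = 56$)
$c{\left(h,V \right)} = V^{2}$
$t{\left(H,I \right)} = \frac{3136 + H}{I}$ ($t{\left(H,I \right)} = \frac{H + 56^{2}}{I + 0} = \frac{H + 3136}{I} = \frac{3136 + H}{I}$)
$t{\left(0,9 \right)} + 136 \cdot 53 = \frac{3136 + 0}{9} + 136 \cdot 53 = \frac{1}{9} \cdot 3136 + 7208 = \frac{3136}{9} + 7208 = \frac{68008}{9}$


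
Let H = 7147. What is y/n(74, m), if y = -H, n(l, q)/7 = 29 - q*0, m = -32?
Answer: -1021/29 ≈ -35.207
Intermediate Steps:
n(l, q) = 203 (n(l, q) = 7*(29 - q*0) = 7*(29 - 1*0) = 7*(29 + 0) = 7*29 = 203)
y = -7147 (y = -1*7147 = -7147)
y/n(74, m) = -7147/203 = -7147*1/203 = -1021/29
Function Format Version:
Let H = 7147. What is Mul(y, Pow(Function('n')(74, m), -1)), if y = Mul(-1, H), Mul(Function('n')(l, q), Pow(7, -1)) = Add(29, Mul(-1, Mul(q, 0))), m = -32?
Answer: Rational(-1021, 29) ≈ -35.207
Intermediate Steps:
Function('n')(l, q) = 203 (Function('n')(l, q) = Mul(7, Add(29, Mul(-1, Mul(q, 0)))) = Mul(7, Add(29, Mul(-1, 0))) = Mul(7, Add(29, 0)) = Mul(7, 29) = 203)
y = -7147 (y = Mul(-1, 7147) = -7147)
Mul(y, Pow(Function('n')(74, m), -1)) = Mul(-7147, Pow(203, -1)) = Mul(-7147, Rational(1, 203)) = Rational(-1021, 29)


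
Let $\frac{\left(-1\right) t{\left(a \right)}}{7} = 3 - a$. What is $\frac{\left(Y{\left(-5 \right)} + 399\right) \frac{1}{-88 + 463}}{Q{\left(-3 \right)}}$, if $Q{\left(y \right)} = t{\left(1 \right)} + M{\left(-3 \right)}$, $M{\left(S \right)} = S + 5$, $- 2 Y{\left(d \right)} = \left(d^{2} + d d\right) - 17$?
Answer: $- \frac{17}{200} \approx -0.085$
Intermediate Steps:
$Y{\left(d \right)} = \frac{17}{2} - d^{2}$ ($Y{\left(d \right)} = - \frac{\left(d^{2} + d d\right) - 17}{2} = - \frac{\left(d^{2} + d^{2}\right) - 17}{2} = - \frac{2 d^{2} - 17}{2} = - \frac{-17 + 2 d^{2}}{2} = \frac{17}{2} - d^{2}$)
$t{\left(a \right)} = -21 + 7 a$ ($t{\left(a \right)} = - 7 \left(3 - a\right) = -21 + 7 a$)
$M{\left(S \right)} = 5 + S$
$Q{\left(y \right)} = -12$ ($Q{\left(y \right)} = \left(-21 + 7 \cdot 1\right) + \left(5 - 3\right) = \left(-21 + 7\right) + 2 = -14 + 2 = -12$)
$\frac{\left(Y{\left(-5 \right)} + 399\right) \frac{1}{-88 + 463}}{Q{\left(-3 \right)}} = \frac{\left(\left(\frac{17}{2} - \left(-5\right)^{2}\right) + 399\right) \frac{1}{-88 + 463}}{-12} = \frac{\left(\frac{17}{2} - 25\right) + 399}{375} \left(- \frac{1}{12}\right) = \left(\left(\frac{17}{2} - 25\right) + 399\right) \frac{1}{375} \left(- \frac{1}{12}\right) = \left(- \frac{33}{2} + 399\right) \frac{1}{375} \left(- \frac{1}{12}\right) = \frac{765}{2} \cdot \frac{1}{375} \left(- \frac{1}{12}\right) = \frac{51}{50} \left(- \frac{1}{12}\right) = - \frac{17}{200}$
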